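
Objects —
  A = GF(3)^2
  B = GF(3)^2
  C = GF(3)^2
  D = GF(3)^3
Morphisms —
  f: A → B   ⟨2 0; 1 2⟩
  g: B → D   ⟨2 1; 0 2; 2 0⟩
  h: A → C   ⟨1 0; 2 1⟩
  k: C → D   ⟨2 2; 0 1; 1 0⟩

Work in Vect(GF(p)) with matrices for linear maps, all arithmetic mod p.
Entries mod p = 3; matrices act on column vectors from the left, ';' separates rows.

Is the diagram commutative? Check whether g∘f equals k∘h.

Answer: DOES NOT COMMUTE

Derivation:
Path 1 = f;g:
  e0=⟨1,0⟩ f→⟨2,1⟩ g→⟨2,2,1⟩
  e1=⟨0,1⟩ f→⟨0,2⟩ g→⟨2,1,0⟩
  ⟦path⟧₁ = ⟨2 2; 2 1; 1 0⟩
Path 2 = h;k:
  e0=⟨1,0⟩ h→⟨1,2⟩ k→⟨0,2,1⟩
  e1=⟨0,1⟩ h→⟨0,1⟩ k→⟨2,1,0⟩
  ⟦path⟧₂ = ⟨0 2; 2 1; 1 0⟩
Equal? distinct morphisms ✗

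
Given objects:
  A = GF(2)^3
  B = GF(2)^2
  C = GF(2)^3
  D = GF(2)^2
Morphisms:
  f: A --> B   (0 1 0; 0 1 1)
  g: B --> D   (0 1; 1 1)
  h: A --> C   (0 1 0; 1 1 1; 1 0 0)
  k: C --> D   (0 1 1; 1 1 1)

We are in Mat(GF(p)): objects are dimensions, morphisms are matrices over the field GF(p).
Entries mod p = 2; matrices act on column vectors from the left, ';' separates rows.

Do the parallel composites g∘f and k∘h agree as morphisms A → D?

Answer: COMMUTES

Derivation:
Along f;g (path 1):
  e0=[1,0,0] f-->[0,0] g-->[0,0]
  e1=[0,1,0] f-->[1,1] g-->[1,0]
  e2=[0,0,1] f-->[0,1] g-->[1,1]
  composite₁ = (0 1 1; 0 0 1)
Along h;k (path 2):
  e0=[1,0,0] h-->[0,1,1] k-->[0,0]
  e1=[0,1,0] h-->[1,1,0] k-->[1,0]
  e2=[0,0,1] h-->[0,1,0] k-->[1,1]
  composite₂ = (0 1 1; 0 0 1)
Equal? YES — commutes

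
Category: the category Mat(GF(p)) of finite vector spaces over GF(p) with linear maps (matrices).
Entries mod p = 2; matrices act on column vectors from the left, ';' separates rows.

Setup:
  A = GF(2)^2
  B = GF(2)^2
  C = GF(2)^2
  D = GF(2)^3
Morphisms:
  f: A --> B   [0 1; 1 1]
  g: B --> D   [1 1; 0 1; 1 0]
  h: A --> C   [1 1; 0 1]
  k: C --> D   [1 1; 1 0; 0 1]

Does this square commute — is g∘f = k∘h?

1) trace f;g:
  e0=⟨1,0⟩ f-->⟨0,1⟩ g-->⟨1,1,0⟩
  e1=⟨0,1⟩ f-->⟨1,1⟩ g-->⟨0,1,1⟩
  result₁ = [1 0; 1 1; 0 1]
2) trace h;k:
  e0=⟨1,0⟩ h-->⟨1,0⟩ k-->⟨1,1,0⟩
  e1=⟨0,1⟩ h-->⟨1,1⟩ k-->⟨0,1,1⟩
  result₂ = [1 0; 1 1; 0 1]
Equal? same morphism ✓

Answer: COMMUTES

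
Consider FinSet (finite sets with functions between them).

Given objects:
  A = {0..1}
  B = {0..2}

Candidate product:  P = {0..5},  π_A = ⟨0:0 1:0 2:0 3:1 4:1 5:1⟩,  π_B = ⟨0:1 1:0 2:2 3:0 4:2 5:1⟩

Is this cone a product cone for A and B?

|A|·|B| = 2·3 = 6;  |P| = 6
Check the pairing map k ↦ (π_A(k), π_B(k)):
  0 : (0,1)
  1 : (0,0)
  2 : (0,2)
  3 : (1,0)
  4 : (1,2)
  5 : (1,1)
distinct pairs in image: 6 / 6 needed
  → bijection onto A×B; projections well-typed.

Answer: VALID PRODUCT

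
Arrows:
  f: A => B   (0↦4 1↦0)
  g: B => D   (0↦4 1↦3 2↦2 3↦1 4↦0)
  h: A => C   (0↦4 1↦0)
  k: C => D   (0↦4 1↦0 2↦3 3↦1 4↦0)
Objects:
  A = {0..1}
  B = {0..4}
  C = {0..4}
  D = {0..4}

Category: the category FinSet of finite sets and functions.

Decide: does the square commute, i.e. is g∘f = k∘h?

Answer: COMMUTES

Derivation:
1) trace f;g:
  0 f=>4 g=>0
  1 f=>0 g=>4
  ⟦path⟧₁ = (0↦0 1↦4)
2) trace h;k:
  0 h=>4 k=>0
  1 h=>0 k=>4
  ⟦path⟧₂ = (0↦0 1↦4)
Equal? equal; square commutes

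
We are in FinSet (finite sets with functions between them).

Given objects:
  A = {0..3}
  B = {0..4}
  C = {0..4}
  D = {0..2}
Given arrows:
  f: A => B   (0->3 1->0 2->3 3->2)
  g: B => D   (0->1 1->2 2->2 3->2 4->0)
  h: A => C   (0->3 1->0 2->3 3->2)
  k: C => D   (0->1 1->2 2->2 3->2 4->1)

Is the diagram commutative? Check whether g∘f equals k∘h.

Answer: COMMUTES

Derivation:
Path 1 = f;g:
  0 f=>3 g=>2
  1 f=>0 g=>1
  2 f=>3 g=>2
  3 f=>2 g=>2
  result₁ = (0->2 1->1 2->2 3->2)
Path 2 = h;k:
  0 h=>3 k=>2
  1 h=>0 k=>1
  2 h=>3 k=>2
  3 h=>2 k=>2
  result₂ = (0->2 1->1 2->2 3->2)
Equal? YES — commutes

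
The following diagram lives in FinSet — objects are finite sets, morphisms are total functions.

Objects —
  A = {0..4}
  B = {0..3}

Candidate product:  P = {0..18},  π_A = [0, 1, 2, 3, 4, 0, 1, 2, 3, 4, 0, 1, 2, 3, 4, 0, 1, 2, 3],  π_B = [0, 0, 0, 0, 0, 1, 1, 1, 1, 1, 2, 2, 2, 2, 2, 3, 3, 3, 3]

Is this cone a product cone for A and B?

|A|·|B| = 5·4 = 20;  |P| = 19
  → cardinalities differ; no bijection possible.

Answer: NOT A VALID PRODUCT — |P|=19 ≠ |A|·|B|=20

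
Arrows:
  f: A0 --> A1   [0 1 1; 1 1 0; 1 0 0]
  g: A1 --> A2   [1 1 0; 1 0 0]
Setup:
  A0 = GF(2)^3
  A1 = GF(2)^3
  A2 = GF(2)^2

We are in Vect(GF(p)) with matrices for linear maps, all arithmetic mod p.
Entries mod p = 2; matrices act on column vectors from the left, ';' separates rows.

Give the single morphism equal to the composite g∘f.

Answer: [1 0 1; 0 1 1]

Trace:
  e0=(1,0,0) f-->(0,1,1) g-->(1,0)
  e1=(0,1,0) f-->(1,1,0) g-->(0,1)
  e2=(0,0,1) f-->(1,0,0) g-->(1,1)
⟦path⟧: [1 0 1; 0 1 1]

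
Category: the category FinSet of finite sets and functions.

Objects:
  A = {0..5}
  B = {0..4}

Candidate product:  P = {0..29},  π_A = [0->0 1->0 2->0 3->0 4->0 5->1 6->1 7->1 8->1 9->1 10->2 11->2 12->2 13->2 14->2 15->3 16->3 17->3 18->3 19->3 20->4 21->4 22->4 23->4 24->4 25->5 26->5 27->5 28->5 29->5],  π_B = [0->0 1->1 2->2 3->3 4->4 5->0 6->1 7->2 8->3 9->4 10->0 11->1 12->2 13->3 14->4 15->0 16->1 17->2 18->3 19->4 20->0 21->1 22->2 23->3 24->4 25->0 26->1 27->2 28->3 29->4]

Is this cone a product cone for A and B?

Answer: VALID PRODUCT

Work:
|A|·|B| = 6·5 = 30;  |P| = 30
Check the pairing map k ↦ (π_A(k), π_B(k)):
  0 -> (0,0)
  1 -> (0,1)
  2 -> (0,2)
  3 -> (0,3)
  4 -> (0,4)
  5 -> (1,0)
  6 -> (1,1)
  7 -> (1,2)
  8 -> (1,3)
  9 -> (1,4)
  10 -> (2,0)
  11 -> (2,1)
  12 -> (2,2)
  13 -> (2,3)
  14 -> (2,4)
  15 -> (3,0)
  16 -> (3,1)
  17 -> (3,2)
  18 -> (3,3)
  19 -> (3,4)
  20 -> (4,0)
  21 -> (4,1)
  22 -> (4,2)
  23 -> (4,3)
  24 -> (4,4)
  25 -> (5,0)
  26 -> (5,1)
  27 -> (5,2)
  28 -> (5,3)
  29 -> (5,4)
distinct pairs in image: 30 / 30 needed
  → bijection onto A×B; projections well-typed.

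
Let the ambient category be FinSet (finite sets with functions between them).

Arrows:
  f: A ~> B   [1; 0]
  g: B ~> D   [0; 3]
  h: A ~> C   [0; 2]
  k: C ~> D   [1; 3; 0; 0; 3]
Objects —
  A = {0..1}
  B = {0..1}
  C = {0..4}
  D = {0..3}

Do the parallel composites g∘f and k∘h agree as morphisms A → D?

Path 1 = f;g:
  0 f~>1 g~>3
  1 f~>0 g~>0
  result₁ = [3; 0]
Path 2 = h;k:
  0 h~>0 k~>1
  1 h~>2 k~>0
  result₂ = [1; 0]
Equal? distinct morphisms ✗

Answer: DOES NOT COMMUTE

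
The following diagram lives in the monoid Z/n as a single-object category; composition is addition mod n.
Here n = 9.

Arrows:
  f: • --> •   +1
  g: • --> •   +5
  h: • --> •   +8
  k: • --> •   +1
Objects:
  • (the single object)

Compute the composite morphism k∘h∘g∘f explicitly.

Answer: +6

Trace:
  0 +1≡1 +5≡6 +8≡5 +1≡6  (mod 9)
result: +6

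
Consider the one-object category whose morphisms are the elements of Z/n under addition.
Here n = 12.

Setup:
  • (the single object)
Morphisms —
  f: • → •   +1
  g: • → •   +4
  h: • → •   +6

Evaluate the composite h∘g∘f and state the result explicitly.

  0 +1≡1 +4≡5 +6≡11  (mod 12)
composite: +11

Answer: +11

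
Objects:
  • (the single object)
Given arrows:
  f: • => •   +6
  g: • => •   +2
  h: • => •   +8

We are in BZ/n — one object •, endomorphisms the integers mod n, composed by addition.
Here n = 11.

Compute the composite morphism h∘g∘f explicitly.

  0 +6≡6 +2≡8 +8≡5  (mod 11)
⟦path⟧: +5

Answer: +5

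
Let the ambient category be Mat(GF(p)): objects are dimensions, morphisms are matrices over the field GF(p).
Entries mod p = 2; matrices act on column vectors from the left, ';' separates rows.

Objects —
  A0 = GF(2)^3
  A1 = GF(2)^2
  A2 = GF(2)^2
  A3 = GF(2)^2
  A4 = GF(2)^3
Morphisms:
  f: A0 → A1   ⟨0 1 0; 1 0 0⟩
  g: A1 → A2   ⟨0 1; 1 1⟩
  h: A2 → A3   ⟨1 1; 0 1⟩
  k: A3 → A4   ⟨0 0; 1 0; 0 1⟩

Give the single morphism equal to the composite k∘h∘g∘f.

  e0=(1,0,0) f→(0,1) g→(1,1) h→(0,1) k→(0,0,1)
  e1=(0,1,0) f→(1,0) g→(0,1) h→(1,1) k→(0,1,1)
  e2=(0,0,1) f→(0,0) g→(0,0) h→(0,0) k→(0,0,0)
⟦path⟧: ⟨0 0 0; 0 1 0; 1 1 0⟩

Answer: ⟨0 0 0; 0 1 0; 1 1 0⟩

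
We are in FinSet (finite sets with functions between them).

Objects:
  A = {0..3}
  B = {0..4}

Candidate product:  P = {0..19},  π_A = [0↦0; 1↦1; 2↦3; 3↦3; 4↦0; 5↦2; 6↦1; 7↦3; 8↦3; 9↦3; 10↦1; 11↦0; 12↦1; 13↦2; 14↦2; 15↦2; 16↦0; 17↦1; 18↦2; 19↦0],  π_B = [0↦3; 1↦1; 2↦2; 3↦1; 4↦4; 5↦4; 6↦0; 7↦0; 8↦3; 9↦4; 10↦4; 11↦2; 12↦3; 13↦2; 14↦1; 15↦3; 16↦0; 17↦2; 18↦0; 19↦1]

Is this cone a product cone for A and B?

Answer: VALID PRODUCT

Work:
|A|·|B| = 4·5 = 20;  |P| = 20
Check the pairing map k ↦ (π_A(k), π_B(k)):
  0 ↦ (0,3)
  1 ↦ (1,1)
  2 ↦ (3,2)
  3 ↦ (3,1)
  4 ↦ (0,4)
  5 ↦ (2,4)
  6 ↦ (1,0)
  7 ↦ (3,0)
  8 ↦ (3,3)
  9 ↦ (3,4)
  10 ↦ (1,4)
  11 ↦ (0,2)
  12 ↦ (1,3)
  13 ↦ (2,2)
  14 ↦ (2,1)
  15 ↦ (2,3)
  16 ↦ (0,0)
  17 ↦ (1,2)
  18 ↦ (2,0)
  19 ↦ (0,1)
distinct pairs in image: 20 / 20 needed
  → bijection onto A×B; projections well-typed.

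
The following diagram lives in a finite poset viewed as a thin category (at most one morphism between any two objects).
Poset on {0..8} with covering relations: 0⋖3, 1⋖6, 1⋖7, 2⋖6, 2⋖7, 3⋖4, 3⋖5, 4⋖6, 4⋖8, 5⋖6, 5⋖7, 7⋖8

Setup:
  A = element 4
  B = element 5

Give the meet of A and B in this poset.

Answer: A∧B = 3

Derivation:
{x : x≤A ∧ x≤B} = {0,3}  (A=4, B=5)
  0 ≤ 3
  3 ≤ 3
glb = 3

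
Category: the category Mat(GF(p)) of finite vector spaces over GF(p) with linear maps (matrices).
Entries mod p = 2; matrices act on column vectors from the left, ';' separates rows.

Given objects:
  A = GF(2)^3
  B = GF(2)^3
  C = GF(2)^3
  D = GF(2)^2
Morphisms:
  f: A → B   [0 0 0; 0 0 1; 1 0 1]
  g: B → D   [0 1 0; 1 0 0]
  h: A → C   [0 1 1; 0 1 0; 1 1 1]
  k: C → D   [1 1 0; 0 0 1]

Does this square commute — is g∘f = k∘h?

Path 1 = f;g:
  e0=(1,0,0) f→(0,0,1) g→(0,0)
  e1=(0,1,0) f→(0,0,0) g→(0,0)
  e2=(0,0,1) f→(0,1,1) g→(1,0)
  result₁ = [0 0 1; 0 0 0]
Path 2 = h;k:
  e0=(1,0,0) h→(0,0,1) k→(0,1)
  e1=(0,1,0) h→(1,1,1) k→(0,1)
  e2=(0,0,1) h→(1,0,1) k→(1,1)
  result₂ = [0 0 1; 1 1 1]
Equal? differ; not commutative

Answer: DOES NOT COMMUTE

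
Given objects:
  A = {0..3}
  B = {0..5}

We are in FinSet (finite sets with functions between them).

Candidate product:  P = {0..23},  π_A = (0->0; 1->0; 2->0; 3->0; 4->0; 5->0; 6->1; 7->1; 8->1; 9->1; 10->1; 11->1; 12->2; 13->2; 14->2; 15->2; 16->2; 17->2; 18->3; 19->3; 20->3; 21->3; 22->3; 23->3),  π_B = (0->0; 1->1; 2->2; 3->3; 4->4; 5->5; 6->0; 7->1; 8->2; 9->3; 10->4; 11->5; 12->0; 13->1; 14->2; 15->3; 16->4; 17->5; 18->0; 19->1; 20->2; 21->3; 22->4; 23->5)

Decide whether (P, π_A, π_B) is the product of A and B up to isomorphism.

|A|·|B| = 4·6 = 24;  |P| = 24
Check the pairing map k ↦ (π_A(k), π_B(k)):
  0 -> (0,0)
  1 -> (0,1)
  2 -> (0,2)
  3 -> (0,3)
  4 -> (0,4)
  5 -> (0,5)
  6 -> (1,0)
  7 -> (1,1)
  8 -> (1,2)
  9 -> (1,3)
  10 -> (1,4)
  11 -> (1,5)
  12 -> (2,0)
  13 -> (2,1)
  14 -> (2,2)
  15 -> (2,3)
  16 -> (2,4)
  17 -> (2,5)
  18 -> (3,0)
  19 -> (3,1)
  20 -> (3,2)
  21 -> (3,3)
  22 -> (3,4)
  23 -> (3,5)
distinct pairs in image: 24 / 24 needed
  → bijection onto A×B; projections well-typed.

Answer: VALID PRODUCT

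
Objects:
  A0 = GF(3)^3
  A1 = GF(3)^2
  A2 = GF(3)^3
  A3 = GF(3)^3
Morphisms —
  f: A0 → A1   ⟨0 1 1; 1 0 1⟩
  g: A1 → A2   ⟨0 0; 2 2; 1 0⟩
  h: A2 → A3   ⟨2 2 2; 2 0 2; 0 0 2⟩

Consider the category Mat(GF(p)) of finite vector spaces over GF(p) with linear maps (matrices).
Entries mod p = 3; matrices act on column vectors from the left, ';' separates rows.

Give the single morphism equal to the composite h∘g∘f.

Answer: ⟨1 0 1; 0 2 2; 0 2 2⟩

Trace:
  e0=⟨1,0,0⟩ f→⟨0,1⟩ g→⟨0,2,0⟩ h→⟨1,0,0⟩
  e1=⟨0,1,0⟩ f→⟨1,0⟩ g→⟨0,2,1⟩ h→⟨0,2,2⟩
  e2=⟨0,0,1⟩ f→⟨1,1⟩ g→⟨0,1,1⟩ h→⟨1,2,2⟩
composite: ⟨1 0 1; 0 2 2; 0 2 2⟩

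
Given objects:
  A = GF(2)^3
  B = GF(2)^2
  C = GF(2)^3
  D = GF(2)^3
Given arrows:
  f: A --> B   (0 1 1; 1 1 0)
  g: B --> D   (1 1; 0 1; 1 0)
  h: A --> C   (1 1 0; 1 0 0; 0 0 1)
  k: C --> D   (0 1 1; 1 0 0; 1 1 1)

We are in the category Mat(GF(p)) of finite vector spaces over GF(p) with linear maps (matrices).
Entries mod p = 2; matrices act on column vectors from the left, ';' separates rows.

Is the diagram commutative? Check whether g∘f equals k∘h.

Path 1 = f;g:
  e0=⟨1,0,0⟩ f-->⟨0,1⟩ g-->⟨1,1,0⟩
  e1=⟨0,1,0⟩ f-->⟨1,1⟩ g-->⟨0,1,1⟩
  e2=⟨0,0,1⟩ f-->⟨1,0⟩ g-->⟨1,0,1⟩
  composite₁ = (1 0 1; 1 1 0; 0 1 1)
Path 2 = h;k:
  e0=⟨1,0,0⟩ h-->⟨1,1,0⟩ k-->⟨1,1,0⟩
  e1=⟨0,1,0⟩ h-->⟨1,0,0⟩ k-->⟨0,1,1⟩
  e2=⟨0,0,1⟩ h-->⟨0,0,1⟩ k-->⟨1,0,1⟩
  composite₂ = (1 0 1; 1 1 0; 0 1 1)
Equal? YES — commutes

Answer: COMMUTES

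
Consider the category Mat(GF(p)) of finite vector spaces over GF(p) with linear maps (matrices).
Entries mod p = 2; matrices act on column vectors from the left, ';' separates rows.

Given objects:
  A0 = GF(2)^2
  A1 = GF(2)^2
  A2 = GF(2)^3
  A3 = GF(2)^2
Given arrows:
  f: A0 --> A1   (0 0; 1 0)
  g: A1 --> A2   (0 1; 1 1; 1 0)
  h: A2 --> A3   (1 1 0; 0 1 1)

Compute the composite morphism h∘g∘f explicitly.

  e0=(1,0) f-->(0,1) g-->(1,1,0) h-->(0,1)
  e1=(0,1) f-->(0,0) g-->(0,0,0) h-->(0,0)
composite: (0 0; 1 0)

Answer: (0 0; 1 0)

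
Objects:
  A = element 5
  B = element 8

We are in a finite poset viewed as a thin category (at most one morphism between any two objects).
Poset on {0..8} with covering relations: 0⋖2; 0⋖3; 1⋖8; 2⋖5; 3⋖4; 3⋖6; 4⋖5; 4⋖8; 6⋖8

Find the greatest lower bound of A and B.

Lower bounds of A=5 and B=8: {0,3,4}
  0 ≤ 4
  3 ≤ 4
  4 ≤ 4
glb = 4

Answer: A∧B = 4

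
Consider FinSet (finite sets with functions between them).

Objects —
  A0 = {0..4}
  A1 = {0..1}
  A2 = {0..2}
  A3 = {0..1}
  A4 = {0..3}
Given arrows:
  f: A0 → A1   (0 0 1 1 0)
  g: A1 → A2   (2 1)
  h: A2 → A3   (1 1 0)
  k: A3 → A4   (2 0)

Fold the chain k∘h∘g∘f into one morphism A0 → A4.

  0 f→0 g→2 h→0 k→2
  1 f→0 g→2 h→0 k→2
  2 f→1 g→1 h→1 k→0
  3 f→1 g→1 h→1 k→0
  4 f→0 g→2 h→0 k→2
⟦path⟧: (2 2 0 0 2)

Answer: (2 2 0 0 2)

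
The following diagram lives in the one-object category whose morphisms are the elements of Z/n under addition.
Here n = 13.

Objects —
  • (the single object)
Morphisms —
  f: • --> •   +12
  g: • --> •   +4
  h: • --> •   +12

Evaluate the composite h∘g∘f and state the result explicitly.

  0 +12≡12 +4≡3 +12≡2  (mod 13)
⟦path⟧: +2

Answer: +2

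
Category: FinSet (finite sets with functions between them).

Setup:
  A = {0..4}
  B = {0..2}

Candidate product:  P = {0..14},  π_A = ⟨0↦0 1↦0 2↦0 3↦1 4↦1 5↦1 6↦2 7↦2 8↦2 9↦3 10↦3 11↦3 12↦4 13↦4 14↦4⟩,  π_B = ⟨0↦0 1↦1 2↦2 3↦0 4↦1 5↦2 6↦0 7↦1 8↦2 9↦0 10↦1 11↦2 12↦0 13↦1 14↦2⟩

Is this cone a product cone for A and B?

|A|·|B| = 5·3 = 15;  |P| = 15
Check the pairing map k ↦ (π_A(k), π_B(k)):
  0 ↦ (0,0)
  1 ↦ (0,1)
  2 ↦ (0,2)
  3 ↦ (1,0)
  4 ↦ (1,1)
  5 ↦ (1,2)
  6 ↦ (2,0)
  7 ↦ (2,1)
  8 ↦ (2,2)
  9 ↦ (3,0)
  10 ↦ (3,1)
  11 ↦ (3,2)
  12 ↦ (4,0)
  13 ↦ (4,1)
  14 ↦ (4,2)
distinct pairs in image: 15 / 15 needed
  → bijection onto A×B; projections well-typed.

Answer: VALID PRODUCT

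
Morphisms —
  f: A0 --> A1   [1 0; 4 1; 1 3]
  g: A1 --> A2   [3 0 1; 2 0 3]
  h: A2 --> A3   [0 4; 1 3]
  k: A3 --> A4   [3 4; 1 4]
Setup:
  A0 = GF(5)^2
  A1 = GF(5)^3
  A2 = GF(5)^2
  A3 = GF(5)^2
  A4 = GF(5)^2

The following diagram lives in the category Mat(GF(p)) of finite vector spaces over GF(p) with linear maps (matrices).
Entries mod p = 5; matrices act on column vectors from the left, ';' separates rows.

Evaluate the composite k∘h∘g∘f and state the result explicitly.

  e0=[1,0] f-->[1,4,1] g-->[4,0] h-->[0,4] k-->[1,1]
  e1=[0,1] f-->[0,1,3] g-->[3,4] h-->[1,0] k-->[3,1]
composite: [1 3; 1 1]

Answer: [1 3; 1 1]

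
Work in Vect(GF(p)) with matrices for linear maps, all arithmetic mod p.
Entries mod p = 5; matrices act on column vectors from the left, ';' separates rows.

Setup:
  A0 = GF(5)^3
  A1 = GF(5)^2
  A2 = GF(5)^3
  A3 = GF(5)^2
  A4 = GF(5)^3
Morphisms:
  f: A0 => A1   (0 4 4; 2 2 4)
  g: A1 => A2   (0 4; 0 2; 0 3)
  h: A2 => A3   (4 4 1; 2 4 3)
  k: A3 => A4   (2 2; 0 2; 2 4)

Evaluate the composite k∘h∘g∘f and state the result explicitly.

  e0=(1,0,0) f=>(0,2) g=>(3,4,1) h=>(4,0) k=>(3,0,3)
  e1=(0,1,0) f=>(4,2) g=>(3,4,1) h=>(4,0) k=>(3,0,3)
  e2=(0,0,1) f=>(4,4) g=>(1,3,2) h=>(3,0) k=>(1,0,1)
⟦path⟧: (3 3 1; 0 0 0; 3 3 1)

Answer: (3 3 1; 0 0 0; 3 3 1)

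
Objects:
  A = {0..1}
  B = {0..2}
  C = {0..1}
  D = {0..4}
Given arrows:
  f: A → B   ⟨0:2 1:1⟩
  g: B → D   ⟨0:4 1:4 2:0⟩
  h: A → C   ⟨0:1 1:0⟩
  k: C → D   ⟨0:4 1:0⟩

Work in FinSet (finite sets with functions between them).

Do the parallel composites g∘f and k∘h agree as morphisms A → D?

Path 1 = f;g:
  0 f→2 g→0
  1 f→1 g→4
  composite₁ = ⟨0:0 1:4⟩
Path 2 = h;k:
  0 h→1 k→0
  1 h→0 k→4
  composite₂ = ⟨0:0 1:4⟩
Equal? YES — commutes

Answer: COMMUTES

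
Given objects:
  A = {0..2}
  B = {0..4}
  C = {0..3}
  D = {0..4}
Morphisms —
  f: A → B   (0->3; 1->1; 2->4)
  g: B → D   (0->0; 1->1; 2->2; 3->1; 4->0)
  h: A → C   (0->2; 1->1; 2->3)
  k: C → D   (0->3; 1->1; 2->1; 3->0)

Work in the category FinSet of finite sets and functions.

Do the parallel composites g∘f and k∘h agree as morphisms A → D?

Path 1 = f;g:
  0 f→3 g→1
  1 f→1 g→1
  2 f→4 g→0
  composite₁ = (0->1; 1->1; 2->0)
Path 2 = h;k:
  0 h→2 k→1
  1 h→1 k→1
  2 h→3 k→0
  composite₂ = (0->1; 1->1; 2->0)
Equal? equal; square commutes

Answer: COMMUTES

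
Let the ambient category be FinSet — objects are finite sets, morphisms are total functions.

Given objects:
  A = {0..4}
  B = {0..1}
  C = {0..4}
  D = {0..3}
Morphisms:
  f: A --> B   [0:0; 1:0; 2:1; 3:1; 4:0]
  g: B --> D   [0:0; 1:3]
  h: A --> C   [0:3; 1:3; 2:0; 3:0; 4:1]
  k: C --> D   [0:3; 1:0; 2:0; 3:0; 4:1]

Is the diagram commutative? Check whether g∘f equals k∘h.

Along f;g (path 1):
  0 f-->0 g-->0
  1 f-->0 g-->0
  2 f-->1 g-->3
  3 f-->1 g-->3
  4 f-->0 g-->0
  ⟦path⟧₁ = [0:0; 1:0; 2:3; 3:3; 4:0]
Along h;k (path 2):
  0 h-->3 k-->0
  1 h-->3 k-->0
  2 h-->0 k-->3
  3 h-->0 k-->3
  4 h-->1 k-->0
  ⟦path⟧₂ = [0:0; 1:0; 2:3; 3:3; 4:0]
Equal? same morphism ✓

Answer: COMMUTES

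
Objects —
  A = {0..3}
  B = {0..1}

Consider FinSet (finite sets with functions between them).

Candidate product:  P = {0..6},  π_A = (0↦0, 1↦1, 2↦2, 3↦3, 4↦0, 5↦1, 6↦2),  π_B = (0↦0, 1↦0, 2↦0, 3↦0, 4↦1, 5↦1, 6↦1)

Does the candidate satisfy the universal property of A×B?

|A|·|B| = 4·2 = 8;  |P| = 7
  → cardinalities differ; no bijection possible.

Answer: NOT A VALID PRODUCT — |P|=7 ≠ |A|·|B|=8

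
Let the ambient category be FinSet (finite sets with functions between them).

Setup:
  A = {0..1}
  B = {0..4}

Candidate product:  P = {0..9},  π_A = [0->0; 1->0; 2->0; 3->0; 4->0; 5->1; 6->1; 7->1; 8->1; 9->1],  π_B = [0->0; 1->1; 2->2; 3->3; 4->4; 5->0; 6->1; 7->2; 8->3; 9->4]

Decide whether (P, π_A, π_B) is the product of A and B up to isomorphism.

|A|·|B| = 2·5 = 10;  |P| = 10
Check the pairing map k ↦ (π_A(k), π_B(k)):
  0 -> (0,0)
  1 -> (0,1)
  2 -> (0,2)
  3 -> (0,3)
  4 -> (0,4)
  5 -> (1,0)
  6 -> (1,1)
  7 -> (1,2)
  8 -> (1,3)
  9 -> (1,4)
distinct pairs in image: 10 / 10 needed
  → bijection onto A×B; projections well-typed.

Answer: VALID PRODUCT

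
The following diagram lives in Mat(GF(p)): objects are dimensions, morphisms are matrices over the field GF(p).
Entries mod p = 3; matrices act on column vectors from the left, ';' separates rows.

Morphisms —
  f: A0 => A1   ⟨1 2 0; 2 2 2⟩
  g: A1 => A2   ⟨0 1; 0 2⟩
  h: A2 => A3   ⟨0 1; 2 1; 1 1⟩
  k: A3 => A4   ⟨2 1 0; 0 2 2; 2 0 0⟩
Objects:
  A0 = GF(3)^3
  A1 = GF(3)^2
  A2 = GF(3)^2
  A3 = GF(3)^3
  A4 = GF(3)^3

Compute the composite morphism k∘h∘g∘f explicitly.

Answer: ⟨1 1 1; 1 1 1; 2 2 2⟩

Work:
  e0=[1,0,0] f=>[1,2] g=>[2,1] h=>[1,2,0] k=>[1,1,2]
  e1=[0,1,0] f=>[2,2] g=>[2,1] h=>[1,2,0] k=>[1,1,2]
  e2=[0,0,1] f=>[0,2] g=>[2,1] h=>[1,2,0] k=>[1,1,2]
result: ⟨1 1 1; 1 1 1; 2 2 2⟩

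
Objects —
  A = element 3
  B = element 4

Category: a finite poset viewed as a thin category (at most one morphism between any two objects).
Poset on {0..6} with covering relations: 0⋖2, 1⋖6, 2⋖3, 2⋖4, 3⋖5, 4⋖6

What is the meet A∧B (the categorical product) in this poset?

{x : x≤A ∧ x≤B} = {0,2}  (A=3, B=4)
  0 ≤ 2
  2 ≤ 2
glb = 2

Answer: A∧B = 2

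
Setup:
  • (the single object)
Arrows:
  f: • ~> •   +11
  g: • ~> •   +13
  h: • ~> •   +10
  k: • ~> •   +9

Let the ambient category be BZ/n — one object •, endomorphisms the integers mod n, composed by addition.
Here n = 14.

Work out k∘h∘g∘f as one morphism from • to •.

  0 +11≡11 +13≡10 +10≡6 +9≡1  (mod 14)
⟦path⟧: +1

Answer: +1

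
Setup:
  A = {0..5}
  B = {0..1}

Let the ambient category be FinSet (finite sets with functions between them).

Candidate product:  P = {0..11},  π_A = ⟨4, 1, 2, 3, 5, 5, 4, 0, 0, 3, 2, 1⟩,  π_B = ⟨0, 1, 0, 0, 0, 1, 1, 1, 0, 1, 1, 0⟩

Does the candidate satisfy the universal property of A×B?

|A|·|B| = 6·2 = 12;  |P| = 12
Check the pairing map k ↦ (π_A(k), π_B(k)):
  0 ↦ (4,0)
  1 ↦ (1,1)
  2 ↦ (2,0)
  3 ↦ (3,0)
  4 ↦ (5,0)
  5 ↦ (5,1)
  6 ↦ (4,1)
  7 ↦ (0,1)
  8 ↦ (0,0)
  9 ↦ (3,1)
  10 ↦ (2,1)
  11 ↦ (1,0)
distinct pairs in image: 12 / 12 needed
  → bijection onto A×B; projections well-typed.

Answer: VALID PRODUCT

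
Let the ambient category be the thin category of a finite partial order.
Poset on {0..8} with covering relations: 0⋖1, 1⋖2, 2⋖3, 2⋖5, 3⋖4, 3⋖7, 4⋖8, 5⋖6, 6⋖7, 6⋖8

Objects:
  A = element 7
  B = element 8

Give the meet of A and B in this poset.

Answer: NO MEET EXISTS

Trace:
Common predecessors of 7,8: {0,1,2,3,5,6}
  maximal lower bounds 3 and 6 are incomparable: neither 3≤6 nor 6≤3
→ no greatest lower bound exists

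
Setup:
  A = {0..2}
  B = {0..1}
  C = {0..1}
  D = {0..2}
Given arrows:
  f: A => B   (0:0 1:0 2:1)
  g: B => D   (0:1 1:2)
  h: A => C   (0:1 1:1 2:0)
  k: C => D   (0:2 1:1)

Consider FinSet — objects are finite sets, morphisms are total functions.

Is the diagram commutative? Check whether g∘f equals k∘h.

Answer: COMMUTES

Work:
1) trace f;g:
  0 f=>0 g=>1
  1 f=>0 g=>1
  2 f=>1 g=>2
  composite₁ = (0:1 1:1 2:2)
2) trace h;k:
  0 h=>1 k=>1
  1 h=>1 k=>1
  2 h=>0 k=>2
  composite₂ = (0:1 1:1 2:2)
Equal? equal; square commutes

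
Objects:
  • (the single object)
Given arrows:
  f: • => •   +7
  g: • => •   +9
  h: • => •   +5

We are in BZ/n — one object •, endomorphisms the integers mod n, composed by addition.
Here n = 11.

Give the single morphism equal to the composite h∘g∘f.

  0 +7≡7 +9≡5 +5≡10  (mod 11)
result: +10

Answer: +10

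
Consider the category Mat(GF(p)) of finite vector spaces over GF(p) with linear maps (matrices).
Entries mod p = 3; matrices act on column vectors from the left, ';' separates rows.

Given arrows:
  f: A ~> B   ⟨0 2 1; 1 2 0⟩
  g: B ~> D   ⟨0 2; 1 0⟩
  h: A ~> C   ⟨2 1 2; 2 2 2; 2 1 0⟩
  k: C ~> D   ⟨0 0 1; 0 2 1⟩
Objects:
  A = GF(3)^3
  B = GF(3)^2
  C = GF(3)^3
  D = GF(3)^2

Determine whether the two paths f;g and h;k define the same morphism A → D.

1) trace f;g:
  e0=⟨1,0,0⟩ f~>⟨0,1⟩ g~>⟨2,0⟩
  e1=⟨0,1,0⟩ f~>⟨2,2⟩ g~>⟨1,2⟩
  e2=⟨0,0,1⟩ f~>⟨1,0⟩ g~>⟨0,1⟩
  ⟦path⟧₁ = ⟨2 1 0; 0 2 1⟩
2) trace h;k:
  e0=⟨1,0,0⟩ h~>⟨2,2,2⟩ k~>⟨2,0⟩
  e1=⟨0,1,0⟩ h~>⟨1,2,1⟩ k~>⟨1,2⟩
  e2=⟨0,0,1⟩ h~>⟨2,2,0⟩ k~>⟨0,1⟩
  ⟦path⟧₂ = ⟨2 1 0; 0 2 1⟩
Equal? YES — commutes

Answer: COMMUTES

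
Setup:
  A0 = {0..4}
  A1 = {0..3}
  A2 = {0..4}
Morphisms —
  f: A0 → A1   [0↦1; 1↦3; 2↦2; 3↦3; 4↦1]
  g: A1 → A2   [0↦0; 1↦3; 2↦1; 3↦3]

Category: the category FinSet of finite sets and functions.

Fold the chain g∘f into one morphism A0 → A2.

  0 f→1 g→3
  1 f→3 g→3
  2 f→2 g→1
  3 f→3 g→3
  4 f→1 g→3
⟦path⟧: [0↦3; 1↦3; 2↦1; 3↦3; 4↦3]

Answer: [0↦3; 1↦3; 2↦1; 3↦3; 4↦3]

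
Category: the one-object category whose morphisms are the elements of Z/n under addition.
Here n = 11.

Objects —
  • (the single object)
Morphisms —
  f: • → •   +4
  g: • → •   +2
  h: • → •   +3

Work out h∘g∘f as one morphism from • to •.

  0 +4≡4 +2≡6 +3≡9  (mod 11)
result: +9

Answer: +9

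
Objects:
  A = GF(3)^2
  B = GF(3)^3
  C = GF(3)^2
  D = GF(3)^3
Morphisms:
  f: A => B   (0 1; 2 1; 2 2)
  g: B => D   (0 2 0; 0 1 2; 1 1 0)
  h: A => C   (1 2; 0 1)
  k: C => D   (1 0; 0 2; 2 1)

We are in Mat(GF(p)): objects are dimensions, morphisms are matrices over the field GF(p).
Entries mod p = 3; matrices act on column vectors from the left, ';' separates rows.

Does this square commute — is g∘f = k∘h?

Answer: COMMUTES

Derivation:
Path 1 = f;g:
  e0=⟨1,0⟩ f=>⟨0,2,2⟩ g=>⟨1,0,2⟩
  e1=⟨0,1⟩ f=>⟨1,1,2⟩ g=>⟨2,2,2⟩
  ⟦path⟧₁ = (1 2; 0 2; 2 2)
Path 2 = h;k:
  e0=⟨1,0⟩ h=>⟨1,0⟩ k=>⟨1,0,2⟩
  e1=⟨0,1⟩ h=>⟨2,1⟩ k=>⟨2,2,2⟩
  ⟦path⟧₂ = (1 2; 0 2; 2 2)
Equal? same morphism ✓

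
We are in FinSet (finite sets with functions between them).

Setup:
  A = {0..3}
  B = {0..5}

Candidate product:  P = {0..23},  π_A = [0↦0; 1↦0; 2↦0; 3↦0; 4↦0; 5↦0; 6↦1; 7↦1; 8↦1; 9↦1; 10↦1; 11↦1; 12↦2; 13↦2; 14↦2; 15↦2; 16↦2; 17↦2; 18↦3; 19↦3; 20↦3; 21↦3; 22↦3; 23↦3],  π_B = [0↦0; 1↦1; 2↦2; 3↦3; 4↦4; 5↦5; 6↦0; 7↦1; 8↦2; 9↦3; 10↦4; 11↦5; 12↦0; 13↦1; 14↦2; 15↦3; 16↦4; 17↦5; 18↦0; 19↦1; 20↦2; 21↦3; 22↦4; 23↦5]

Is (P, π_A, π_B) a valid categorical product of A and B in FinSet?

|A|·|B| = 4·6 = 24;  |P| = 24
Check the pairing map k ↦ (π_A(k), π_B(k)):
  0 ↦ (0,0)
  1 ↦ (0,1)
  2 ↦ (0,2)
  3 ↦ (0,3)
  4 ↦ (0,4)
  5 ↦ (0,5)
  6 ↦ (1,0)
  7 ↦ (1,1)
  8 ↦ (1,2)
  9 ↦ (1,3)
  10 ↦ (1,4)
  11 ↦ (1,5)
  12 ↦ (2,0)
  13 ↦ (2,1)
  14 ↦ (2,2)
  15 ↦ (2,3)
  16 ↦ (2,4)
  17 ↦ (2,5)
  18 ↦ (3,0)
  19 ↦ (3,1)
  20 ↦ (3,2)
  21 ↦ (3,3)
  22 ↦ (3,4)
  23 ↦ (3,5)
distinct pairs in image: 24 / 24 needed
  → bijection onto A×B; projections well-typed.

Answer: VALID PRODUCT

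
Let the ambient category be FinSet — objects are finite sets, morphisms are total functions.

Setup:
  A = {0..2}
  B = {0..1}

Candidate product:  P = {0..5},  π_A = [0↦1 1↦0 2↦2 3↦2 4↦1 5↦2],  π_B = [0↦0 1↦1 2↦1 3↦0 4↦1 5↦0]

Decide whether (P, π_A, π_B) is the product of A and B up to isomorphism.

|A|·|B| = 3·2 = 6;  |P| = 6
Check the pairing map k ↦ (π_A(k), π_B(k)):
  0 ↦ (1,0)
  1 ↦ (0,1)
  2 ↦ (2,1)
  3 ↦ (2,0)
  4 ↦ (1,1)
  5 ↦ (2,0)  ✗ repeats pair of k=3
distinct pairs in image: 5 / 6 needed
  → (2,0) hit at k=3 and k=5

Answer: NOT A VALID PRODUCT — duplicate pair at indices 5,3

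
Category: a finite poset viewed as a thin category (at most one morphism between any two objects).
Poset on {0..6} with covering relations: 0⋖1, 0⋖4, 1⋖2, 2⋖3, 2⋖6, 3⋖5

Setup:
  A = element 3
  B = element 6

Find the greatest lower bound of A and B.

Answer: A∧B = 2

Derivation:
Common predecessors of 3,6: {0,1,2}
  0 ≤ 2
  1 ≤ 2
  2 ≤ 2
glb = 2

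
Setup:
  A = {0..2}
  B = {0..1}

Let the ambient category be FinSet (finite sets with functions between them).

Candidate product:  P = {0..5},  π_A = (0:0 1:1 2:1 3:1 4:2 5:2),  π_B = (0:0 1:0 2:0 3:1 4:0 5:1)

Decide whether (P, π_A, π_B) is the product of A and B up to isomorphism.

Answer: NOT A VALID PRODUCT — duplicate pair at indices 2,1

Trace:
|A|·|B| = 3·2 = 6;  |P| = 6
Check the pairing map k ↦ (π_A(k), π_B(k)):
  0 : (0,0)
  1 : (1,0)
  2 : (1,0)  ✗ repeats pair of k=1
  3 : (1,1)
  4 : (2,0)
  5 : (2,1)
distinct pairs in image: 5 / 6 needed
  → (1,0) hit at k=1 and k=2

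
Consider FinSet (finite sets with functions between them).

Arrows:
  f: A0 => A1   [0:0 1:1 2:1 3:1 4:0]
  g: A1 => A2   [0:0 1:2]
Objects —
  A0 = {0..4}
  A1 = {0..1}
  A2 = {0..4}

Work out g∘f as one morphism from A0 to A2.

Answer: [0:0 1:2 2:2 3:2 4:0]

Work:
  0 f=>0 g=>0
  1 f=>1 g=>2
  2 f=>1 g=>2
  3 f=>1 g=>2
  4 f=>0 g=>0
composite: [0:0 1:2 2:2 3:2 4:0]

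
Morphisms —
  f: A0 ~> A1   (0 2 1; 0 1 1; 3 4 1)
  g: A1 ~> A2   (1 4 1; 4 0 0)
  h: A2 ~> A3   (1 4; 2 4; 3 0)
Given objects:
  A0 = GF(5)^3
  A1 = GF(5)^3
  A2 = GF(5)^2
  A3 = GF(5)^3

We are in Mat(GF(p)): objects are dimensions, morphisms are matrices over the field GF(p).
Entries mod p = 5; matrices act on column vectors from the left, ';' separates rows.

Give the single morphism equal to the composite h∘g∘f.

Answer: (3 2 2; 1 2 3; 4 0 3)

Derivation:
  e0=(1,0,0) f~>(0,0,3) g~>(3,0) h~>(3,1,4)
  e1=(0,1,0) f~>(2,1,4) g~>(0,3) h~>(2,2,0)
  e2=(0,0,1) f~>(1,1,1) g~>(1,4) h~>(2,3,3)
composite: (3 2 2; 1 2 3; 4 0 3)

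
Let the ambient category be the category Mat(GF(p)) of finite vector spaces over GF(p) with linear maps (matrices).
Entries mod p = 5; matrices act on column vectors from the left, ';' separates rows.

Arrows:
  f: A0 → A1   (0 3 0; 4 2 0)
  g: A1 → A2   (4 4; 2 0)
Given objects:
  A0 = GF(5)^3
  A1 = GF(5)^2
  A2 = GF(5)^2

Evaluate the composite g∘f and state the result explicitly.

  e0=⟨1,0,0⟩ f→⟨0,4⟩ g→⟨1,0⟩
  e1=⟨0,1,0⟩ f→⟨3,2⟩ g→⟨0,1⟩
  e2=⟨0,0,1⟩ f→⟨0,0⟩ g→⟨0,0⟩
⟦path⟧: (1 0 0; 0 1 0)

Answer: (1 0 0; 0 1 0)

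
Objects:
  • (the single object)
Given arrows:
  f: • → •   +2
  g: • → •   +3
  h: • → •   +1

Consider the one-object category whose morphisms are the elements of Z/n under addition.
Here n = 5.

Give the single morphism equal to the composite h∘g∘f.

  0 +2≡2 +3≡0 +1≡1  (mod 5)
⟦path⟧: +1

Answer: +1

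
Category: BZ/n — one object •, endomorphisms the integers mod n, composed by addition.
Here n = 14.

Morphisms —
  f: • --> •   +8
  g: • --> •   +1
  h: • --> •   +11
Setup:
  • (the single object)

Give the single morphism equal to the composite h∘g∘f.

Answer: +6

Trace:
  0 +8≡8 +1≡9 +11≡6  (mod 14)
composite: +6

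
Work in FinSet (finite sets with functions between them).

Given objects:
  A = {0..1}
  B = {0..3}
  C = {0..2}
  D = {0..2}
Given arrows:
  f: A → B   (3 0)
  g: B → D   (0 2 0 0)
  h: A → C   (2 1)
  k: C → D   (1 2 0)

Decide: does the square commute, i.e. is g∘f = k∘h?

1) trace f;g:
  0 f→3 g→0
  1 f→0 g→0
  composite₁ = (0 0)
2) trace h;k:
  0 h→2 k→0
  1 h→1 k→2
  composite₂ = (0 2)
Equal? distinct morphisms ✗

Answer: DOES NOT COMMUTE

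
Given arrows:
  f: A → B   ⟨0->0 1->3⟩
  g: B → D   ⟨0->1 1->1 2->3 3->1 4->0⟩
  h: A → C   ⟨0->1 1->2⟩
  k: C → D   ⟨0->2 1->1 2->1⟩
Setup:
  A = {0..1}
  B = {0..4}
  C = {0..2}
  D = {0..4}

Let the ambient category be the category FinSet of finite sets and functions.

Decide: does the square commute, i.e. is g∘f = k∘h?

Along f;g (path 1):
  0 f→0 g→1
  1 f→3 g→1
  composite₁ = ⟨0->1 1->1⟩
Along h;k (path 2):
  0 h→1 k→1
  1 h→2 k→1
  composite₂ = ⟨0->1 1->1⟩
Equal? YES — commutes

Answer: COMMUTES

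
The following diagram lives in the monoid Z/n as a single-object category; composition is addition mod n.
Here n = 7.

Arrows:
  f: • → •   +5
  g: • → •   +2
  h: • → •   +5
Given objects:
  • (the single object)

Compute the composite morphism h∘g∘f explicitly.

  0 +5≡5 +2≡0 +5≡5  (mod 7)
⟦path⟧: +5

Answer: +5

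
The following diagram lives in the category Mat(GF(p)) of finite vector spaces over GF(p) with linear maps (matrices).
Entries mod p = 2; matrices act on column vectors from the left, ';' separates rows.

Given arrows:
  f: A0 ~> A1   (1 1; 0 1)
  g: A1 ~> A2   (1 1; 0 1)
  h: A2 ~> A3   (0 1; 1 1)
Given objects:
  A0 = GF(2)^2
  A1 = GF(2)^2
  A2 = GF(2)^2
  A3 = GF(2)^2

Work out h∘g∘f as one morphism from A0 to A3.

Answer: (0 1; 1 1)

Derivation:
  e0=[1,0] f~>[1,0] g~>[1,0] h~>[0,1]
  e1=[0,1] f~>[1,1] g~>[0,1] h~>[1,1]
⟦path⟧: (0 1; 1 1)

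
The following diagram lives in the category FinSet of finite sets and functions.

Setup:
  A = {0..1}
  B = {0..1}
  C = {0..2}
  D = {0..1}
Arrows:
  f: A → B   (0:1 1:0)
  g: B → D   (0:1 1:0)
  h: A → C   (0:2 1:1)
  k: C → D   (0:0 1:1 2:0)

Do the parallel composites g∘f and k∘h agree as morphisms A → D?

1) trace f;g:
  0 f→1 g→0
  1 f→0 g→1
  composite₁ = (0:0 1:1)
2) trace h;k:
  0 h→2 k→0
  1 h→1 k→1
  composite₂ = (0:0 1:1)
Equal? YES — commutes

Answer: COMMUTES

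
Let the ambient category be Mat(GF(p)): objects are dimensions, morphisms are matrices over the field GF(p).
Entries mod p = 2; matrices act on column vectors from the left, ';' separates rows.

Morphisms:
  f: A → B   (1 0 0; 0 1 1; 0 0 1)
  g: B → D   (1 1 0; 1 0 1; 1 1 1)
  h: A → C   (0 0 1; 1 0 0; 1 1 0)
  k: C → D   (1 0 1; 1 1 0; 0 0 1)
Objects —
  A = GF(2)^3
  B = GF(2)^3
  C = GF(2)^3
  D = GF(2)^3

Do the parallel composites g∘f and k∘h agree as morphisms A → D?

Answer: COMMUTES

Trace:
1) trace f;g:
  e0=(1,0,0) f→(1,0,0) g→(1,1,1)
  e1=(0,1,0) f→(0,1,0) g→(1,0,1)
  e2=(0,0,1) f→(0,1,1) g→(1,1,0)
  ⟦path⟧₁ = (1 1 1; 1 0 1; 1 1 0)
2) trace h;k:
  e0=(1,0,0) h→(0,1,1) k→(1,1,1)
  e1=(0,1,0) h→(0,0,1) k→(1,0,1)
  e2=(0,0,1) h→(1,0,0) k→(1,1,0)
  ⟦path⟧₂ = (1 1 1; 1 0 1; 1 1 0)
Equal? same morphism ✓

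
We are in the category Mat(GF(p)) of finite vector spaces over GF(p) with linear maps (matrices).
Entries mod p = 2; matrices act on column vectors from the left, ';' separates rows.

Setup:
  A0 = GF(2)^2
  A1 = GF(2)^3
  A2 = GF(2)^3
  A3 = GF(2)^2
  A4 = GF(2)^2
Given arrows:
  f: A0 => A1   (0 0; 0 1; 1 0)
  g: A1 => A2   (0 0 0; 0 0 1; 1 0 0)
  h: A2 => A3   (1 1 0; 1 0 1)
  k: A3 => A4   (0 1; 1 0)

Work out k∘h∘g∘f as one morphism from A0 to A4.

  e0=⟨1,0⟩ f=>⟨0,0,1⟩ g=>⟨0,1,0⟩ h=>⟨1,0⟩ k=>⟨0,1⟩
  e1=⟨0,1⟩ f=>⟨0,1,0⟩ g=>⟨0,0,0⟩ h=>⟨0,0⟩ k=>⟨0,0⟩
result: (0 0; 1 0)

Answer: (0 0; 1 0)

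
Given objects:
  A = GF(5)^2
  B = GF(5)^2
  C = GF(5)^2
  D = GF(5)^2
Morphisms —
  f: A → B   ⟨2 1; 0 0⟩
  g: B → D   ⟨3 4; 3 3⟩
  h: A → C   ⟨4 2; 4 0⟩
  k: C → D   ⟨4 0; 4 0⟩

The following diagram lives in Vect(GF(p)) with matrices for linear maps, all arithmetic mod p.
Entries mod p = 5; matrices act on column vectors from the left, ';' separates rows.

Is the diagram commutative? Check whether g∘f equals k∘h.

Answer: COMMUTES

Derivation:
Path 1 = f;g:
  e0=⟨1,0⟩ f→⟨2,0⟩ g→⟨1,1⟩
  e1=⟨0,1⟩ f→⟨1,0⟩ g→⟨3,3⟩
  ⟦path⟧₁ = ⟨1 3; 1 3⟩
Path 2 = h;k:
  e0=⟨1,0⟩ h→⟨4,4⟩ k→⟨1,1⟩
  e1=⟨0,1⟩ h→⟨2,0⟩ k→⟨3,3⟩
  ⟦path⟧₂ = ⟨1 3; 1 3⟩
Equal? YES — commutes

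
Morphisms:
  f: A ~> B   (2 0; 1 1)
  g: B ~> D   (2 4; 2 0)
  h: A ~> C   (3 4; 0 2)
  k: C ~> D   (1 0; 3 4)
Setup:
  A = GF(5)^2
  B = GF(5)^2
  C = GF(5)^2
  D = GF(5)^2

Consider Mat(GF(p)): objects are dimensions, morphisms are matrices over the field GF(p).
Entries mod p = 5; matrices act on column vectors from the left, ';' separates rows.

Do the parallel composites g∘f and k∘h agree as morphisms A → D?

Answer: COMMUTES

Derivation:
1) trace f;g:
  e0=(1,0) f~>(2,1) g~>(3,4)
  e1=(0,1) f~>(0,1) g~>(4,0)
  composite₁ = (3 4; 4 0)
2) trace h;k:
  e0=(1,0) h~>(3,0) k~>(3,4)
  e1=(0,1) h~>(4,2) k~>(4,0)
  composite₂ = (3 4; 4 0)
Equal? equal; square commutes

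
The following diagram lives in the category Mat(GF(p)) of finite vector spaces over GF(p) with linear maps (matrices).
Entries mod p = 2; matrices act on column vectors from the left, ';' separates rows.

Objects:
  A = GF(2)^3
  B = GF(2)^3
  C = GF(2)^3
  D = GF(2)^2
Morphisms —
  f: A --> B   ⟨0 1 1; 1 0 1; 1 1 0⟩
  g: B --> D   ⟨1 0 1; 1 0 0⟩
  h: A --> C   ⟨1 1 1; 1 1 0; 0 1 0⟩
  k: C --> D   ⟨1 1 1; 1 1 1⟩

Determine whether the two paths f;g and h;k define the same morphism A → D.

1) trace f;g:
  e0=⟨1,0,0⟩ f-->⟨0,1,1⟩ g-->⟨1,0⟩
  e1=⟨0,1,0⟩ f-->⟨1,0,1⟩ g-->⟨0,1⟩
  e2=⟨0,0,1⟩ f-->⟨1,1,0⟩ g-->⟨1,1⟩
  result₁ = ⟨1 0 1; 0 1 1⟩
2) trace h;k:
  e0=⟨1,0,0⟩ h-->⟨1,1,0⟩ k-->⟨0,0⟩
  e1=⟨0,1,0⟩ h-->⟨1,1,1⟩ k-->⟨1,1⟩
  e2=⟨0,0,1⟩ h-->⟨1,0,0⟩ k-->⟨1,1⟩
  result₂ = ⟨0 1 1; 0 1 1⟩
Equal? distinct morphisms ✗

Answer: DOES NOT COMMUTE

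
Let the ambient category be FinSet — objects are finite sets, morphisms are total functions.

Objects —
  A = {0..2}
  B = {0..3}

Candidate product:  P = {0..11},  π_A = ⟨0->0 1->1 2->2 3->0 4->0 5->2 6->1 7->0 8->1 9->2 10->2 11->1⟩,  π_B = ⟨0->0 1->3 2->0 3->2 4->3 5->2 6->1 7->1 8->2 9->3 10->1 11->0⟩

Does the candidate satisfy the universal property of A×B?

Answer: VALID PRODUCT

Derivation:
|A|·|B| = 3·4 = 12;  |P| = 12
Check the pairing map k ↦ (π_A(k), π_B(k)):
  0 -> (0,0)
  1 -> (1,3)
  2 -> (2,0)
  3 -> (0,2)
  4 -> (0,3)
  5 -> (2,2)
  6 -> (1,1)
  7 -> (0,1)
  8 -> (1,2)
  9 -> (2,3)
  10 -> (2,1)
  11 -> (1,0)
distinct pairs in image: 12 / 12 needed
  → bijection onto A×B; projections well-typed.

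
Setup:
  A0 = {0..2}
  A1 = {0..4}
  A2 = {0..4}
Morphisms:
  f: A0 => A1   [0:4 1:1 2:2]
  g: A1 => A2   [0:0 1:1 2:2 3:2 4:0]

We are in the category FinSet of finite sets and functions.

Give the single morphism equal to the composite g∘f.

Answer: [0:0 1:1 2:2]

Derivation:
  0 f=>4 g=>0
  1 f=>1 g=>1
  2 f=>2 g=>2
result: [0:0 1:1 2:2]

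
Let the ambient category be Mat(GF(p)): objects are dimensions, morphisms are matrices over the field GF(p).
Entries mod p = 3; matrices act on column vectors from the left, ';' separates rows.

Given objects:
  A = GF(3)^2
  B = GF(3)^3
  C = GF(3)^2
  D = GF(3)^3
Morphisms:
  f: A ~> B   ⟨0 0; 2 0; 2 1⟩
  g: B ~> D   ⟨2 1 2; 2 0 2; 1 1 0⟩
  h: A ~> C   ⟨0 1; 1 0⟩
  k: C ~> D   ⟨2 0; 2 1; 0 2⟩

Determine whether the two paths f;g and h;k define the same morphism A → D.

Answer: COMMUTES

Trace:
Path 1 = f;g:
  e0=[1,0] f~>[0,2,2] g~>[0,1,2]
  e1=[0,1] f~>[0,0,1] g~>[2,2,0]
  composite₁ = ⟨0 2; 1 2; 2 0⟩
Path 2 = h;k:
  e0=[1,0] h~>[0,1] k~>[0,1,2]
  e1=[0,1] h~>[1,0] k~>[2,2,0]
  composite₂ = ⟨0 2; 1 2; 2 0⟩
Equal? same morphism ✓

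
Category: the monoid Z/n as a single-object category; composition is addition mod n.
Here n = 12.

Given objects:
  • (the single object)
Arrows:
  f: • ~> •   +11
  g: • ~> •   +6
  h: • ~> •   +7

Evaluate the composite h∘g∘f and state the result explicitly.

Answer: +0

Derivation:
  0 +11≡11 +6≡5 +7≡0  (mod 12)
⟦path⟧: +0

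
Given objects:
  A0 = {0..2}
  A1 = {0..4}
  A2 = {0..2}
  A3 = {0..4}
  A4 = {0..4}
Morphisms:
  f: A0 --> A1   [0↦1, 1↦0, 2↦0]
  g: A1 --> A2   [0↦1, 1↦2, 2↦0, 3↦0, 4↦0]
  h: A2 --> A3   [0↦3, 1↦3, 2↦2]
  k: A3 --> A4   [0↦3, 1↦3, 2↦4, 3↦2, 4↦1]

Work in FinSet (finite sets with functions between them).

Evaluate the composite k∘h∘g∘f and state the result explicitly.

  0 f-->1 g-->2 h-->2 k-->4
  1 f-->0 g-->1 h-->3 k-->2
  2 f-->0 g-->1 h-->3 k-->2
⟦path⟧: [0↦4, 1↦2, 2↦2]

Answer: [0↦4, 1↦2, 2↦2]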